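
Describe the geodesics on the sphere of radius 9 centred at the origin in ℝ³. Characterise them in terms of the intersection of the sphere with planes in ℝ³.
Geodesics on the sphere of radius 9 are great circles — circles of radius 9 obtained as the intersection of the sphere with planes through the origin (the centre of the sphere).

A curve α(t) of nonzero constant speed on the sphere of radius 9 is a geodesic iff its acceleration α̈ is everywhere normal to the surface, i.e. parallel to the radial vector α(t). Then d/dt(α × α̇) = α̇ × α̇ + α × α̈ = 0, so α × α̇ is a constant vector n ≠ 0 and α(t) · n = 0 for all t: α lies in the plane through the origin with normal n. The intersection of that plane with the sphere is a circle of radius 9 (a great circle). Conversely, a great circle traversed at constant speed has centripetal acceleration pointing at the origin, hence normal to the sphere, so every great circle is a geodesic.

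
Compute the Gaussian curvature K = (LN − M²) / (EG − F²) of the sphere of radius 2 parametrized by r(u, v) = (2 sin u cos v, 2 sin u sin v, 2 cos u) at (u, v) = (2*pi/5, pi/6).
K = 1/4

Coefficients of the first fundamental form: E = 4, F = 0, G = 4*sin(u)^2.
Coefficients of the second fundamental form: L = -2*sin(u)/Abs(sin(u)), M = 0, N = -2*sin(u)^3/Abs(sin(u)).
Assemble K = (LN − M²)/(EG − F²) = 1/4. At (u, v) = (2*pi/5, pi/6): K = 1/4.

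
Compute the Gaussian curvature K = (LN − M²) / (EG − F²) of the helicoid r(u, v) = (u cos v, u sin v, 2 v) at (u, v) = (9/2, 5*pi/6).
K = -64/9409

Coefficients of the first fundamental form: E = 1, F = 0, G = u^2 + 4.
Coefficients of the second fundamental form: L = 0, M = -2/sqrt(u^2 + 4), N = 0.
Assemble K = (LN − M²)/(EG − F²) = -4/(u^2 + 4)^2. At (u, v) = (9/2, 5*pi/6): K = -64/9409.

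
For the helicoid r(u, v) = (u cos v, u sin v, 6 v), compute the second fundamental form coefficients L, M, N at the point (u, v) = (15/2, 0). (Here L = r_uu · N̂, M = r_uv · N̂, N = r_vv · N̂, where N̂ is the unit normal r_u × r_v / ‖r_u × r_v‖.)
L = 0;  M = -4*sqrt(41)/41;  N = 0

Compute the unit normal N̂(u, v) = (6*sin(v)/sqrt(u^2 + 36), -6*cos(v)/sqrt(u^2 + 36), u/sqrt(u^2 + 36)), and the second partials r_uu, r_uv, r_vv. Take dot products:
  L(u, v) = r_uu · N̂ = 0,
  M(u, v) = r_uv · N̂ = -6/sqrt(u^2 + 36),
  N(u, v) = r_vv · N̂ = 0.
Evaluating at (u, v) = (15/2, 0):
  L = 0, M = -4*sqrt(41)/41, N = 0.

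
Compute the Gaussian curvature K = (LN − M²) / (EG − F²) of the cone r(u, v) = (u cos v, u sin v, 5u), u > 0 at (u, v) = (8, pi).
K = 0

Coefficients of the first fundamental form: E = 26, F = 0, G = u^2.
Coefficients of the second fundamental form: L = 0, M = 0, N = 5*sqrt(26)*u^2/(26*Abs(u)).
Assemble K = (LN − M²)/(EG − F²) = 0. At (u, v) = (8, pi): K = 0.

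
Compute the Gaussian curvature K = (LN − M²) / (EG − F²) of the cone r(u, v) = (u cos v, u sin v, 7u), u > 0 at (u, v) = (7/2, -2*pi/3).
K = 0

Coefficients of the first fundamental form: E = 50, F = 0, G = u^2.
Coefficients of the second fundamental form: L = 0, M = 0, N = 7*sqrt(2)*u^2/(10*Abs(u)).
Assemble K = (LN − M²)/(EG − F²) = 0. At (u, v) = (7/2, -2*pi/3): K = 0.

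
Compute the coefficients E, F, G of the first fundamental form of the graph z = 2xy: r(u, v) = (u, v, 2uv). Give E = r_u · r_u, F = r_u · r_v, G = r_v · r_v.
E = 4*v^2 + 1;  F = 4*u*v;  G = 4*u^2 + 1

Compute partials: r_u = (1, 0, 2*v), r_v = (0, 1, 2*u). Then
  E = r_u · r_u = 4*v^2 + 1,
  F = r_u · r_v = 4*u*v,
  G = r_v · r_v = 4*u^2 + 1.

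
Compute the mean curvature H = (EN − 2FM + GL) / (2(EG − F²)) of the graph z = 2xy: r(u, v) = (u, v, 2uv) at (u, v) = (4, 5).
H = -32*sqrt(165)/5445

With E = 4*v^2 + 1, F = 4*u*v, G = 4*u^2 + 1, L = 0, M = 2/sqrt(4*u^2 + 4*v^2 + 1), N = 0, assemble
  H = (EN − 2FM + GL) / (2(EG − F²)) = -8*u*v/(4*u^2 + 4*v^2 + 1)^(3/2).
At (u, v) = (4, 5): H = -32*sqrt(165)/5445.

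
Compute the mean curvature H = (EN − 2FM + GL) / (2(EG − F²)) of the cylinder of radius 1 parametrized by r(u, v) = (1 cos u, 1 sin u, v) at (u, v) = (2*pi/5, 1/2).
H = -1/2

With E = 1, F = 0, G = 1, L = -1, M = 0, N = 0, assemble
  H = (EN − 2FM + GL) / (2(EG − F²)) = -1/2.
At (u, v) = (2*pi/5, 1/2): H = -1/2.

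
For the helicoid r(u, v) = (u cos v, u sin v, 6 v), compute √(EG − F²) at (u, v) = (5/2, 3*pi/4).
√(EG − F²)|_{(5/2, 3*pi/4)} = 13/2

E = 1, F = 0, G = u^2 + 36; EG − F² = u^2 + 36; √(EG − F²) = sqrt(u^2 + 36). At the given point: 13/2.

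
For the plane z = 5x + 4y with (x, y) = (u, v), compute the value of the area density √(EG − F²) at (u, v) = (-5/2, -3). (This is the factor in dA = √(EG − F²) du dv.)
√(EG − F²)|_{(-5/2, -3)} = sqrt(42)

E = 26, F = 20, G = 17, so EG − F² = 42. Taking the positive square root: √(EG − F²) = sqrt(42). At (u, v) = (-5/2, -3): sqrt(42).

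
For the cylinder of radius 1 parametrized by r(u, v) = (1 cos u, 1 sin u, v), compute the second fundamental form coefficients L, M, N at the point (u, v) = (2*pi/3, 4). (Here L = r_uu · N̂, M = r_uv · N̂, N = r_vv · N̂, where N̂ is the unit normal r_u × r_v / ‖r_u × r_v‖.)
L = -1;  M = 0;  N = 0

Compute the unit normal N̂(u, v) = (cos(u), sin(u), 0), and the second partials r_uu, r_uv, r_vv. Take dot products:
  L(u, v) = r_uu · N̂ = -1,
  M(u, v) = r_uv · N̂ = 0,
  N(u, v) = r_vv · N̂ = 0.
Evaluating at (u, v) = (2*pi/3, 4):
  L = -1, M = 0, N = 0.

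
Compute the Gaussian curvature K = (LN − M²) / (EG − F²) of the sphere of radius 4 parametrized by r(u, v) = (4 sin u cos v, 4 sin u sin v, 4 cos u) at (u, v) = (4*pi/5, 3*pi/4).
K = 1/16

Coefficients of the first fundamental form: E = 16, F = 0, G = 16*sin(u)^2.
Coefficients of the second fundamental form: L = -4*sin(u)/Abs(sin(u)), M = 0, N = -4*sin(u)^3/Abs(sin(u)).
Assemble K = (LN − M²)/(EG − F²) = 1/16. At (u, v) = (4*pi/5, 3*pi/4): K = 1/16.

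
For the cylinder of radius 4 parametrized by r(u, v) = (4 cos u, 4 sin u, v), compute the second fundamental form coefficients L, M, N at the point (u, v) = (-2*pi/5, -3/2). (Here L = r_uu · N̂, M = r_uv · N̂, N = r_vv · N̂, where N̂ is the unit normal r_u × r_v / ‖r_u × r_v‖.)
L = -4;  M = 0;  N = 0

Compute the unit normal N̂(u, v) = (cos(u), sin(u), 0), and the second partials r_uu, r_uv, r_vv. Take dot products:
  L(u, v) = r_uu · N̂ = -4,
  M(u, v) = r_uv · N̂ = 0,
  N(u, v) = r_vv · N̂ = 0.
Evaluating at (u, v) = (-2*pi/5, -3/2):
  L = -4, M = 0, N = 0.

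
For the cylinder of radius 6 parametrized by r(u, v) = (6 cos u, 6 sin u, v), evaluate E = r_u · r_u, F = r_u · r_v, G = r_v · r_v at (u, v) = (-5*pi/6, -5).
E = 36;  F = 0;  G = 1

Partials: r_u = (-6*sin(u), 6*cos(u), 0), r_v = (0, 0, 1). As functions of (u, v):
  E = r_u · r_u = 36,
  F = r_u · r_v = 0,
  G = r_v · r_v = 1.
Evaluating at (u, v) = (-5*pi/6, -5): E = 36, F = 0, G = 1.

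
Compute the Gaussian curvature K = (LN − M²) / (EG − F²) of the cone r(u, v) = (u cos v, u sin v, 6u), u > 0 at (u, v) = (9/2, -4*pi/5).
K = 0

Coefficients of the first fundamental form: E = 37, F = 0, G = u^2.
Coefficients of the second fundamental form: L = 0, M = 0, N = 6*sqrt(37)*u^2/(37*Abs(u)).
Assemble K = (LN − M²)/(EG − F²) = 0. At (u, v) = (9/2, -4*pi/5): K = 0.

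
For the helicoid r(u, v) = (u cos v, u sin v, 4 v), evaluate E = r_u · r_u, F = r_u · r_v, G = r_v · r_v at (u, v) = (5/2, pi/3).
E = 1;  F = 0;  G = 89/4

Partials: r_u = (cos(v), sin(v), 0), r_v = (-u*sin(v), u*cos(v), 4). As functions of (u, v):
  E = r_u · r_u = 1,
  F = r_u · r_v = 0,
  G = r_v · r_v = u^2 + 16.
Evaluating at (u, v) = (5/2, pi/3): E = 1, F = 0, G = 89/4.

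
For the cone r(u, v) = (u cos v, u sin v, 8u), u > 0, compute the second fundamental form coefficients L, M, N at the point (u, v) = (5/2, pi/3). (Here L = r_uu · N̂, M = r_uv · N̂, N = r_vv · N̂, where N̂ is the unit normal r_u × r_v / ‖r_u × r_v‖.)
L = 0;  M = 0;  N = 4*sqrt(65)/13

Compute the unit normal N̂(u, v) = (-8*sqrt(65)*u*cos(v)/(65*Abs(u)), -8*sqrt(65)*u*sin(v)/(65*Abs(u)), sqrt(65)*u/(65*Abs(u))), and the second partials r_uu, r_uv, r_vv. Take dot products:
  L(u, v) = r_uu · N̂ = 0,
  M(u, v) = r_uv · N̂ = 0,
  N(u, v) = r_vv · N̂ = 8*sqrt(65)*u^2/(65*Abs(u)).
Evaluating at (u, v) = (5/2, pi/3):
  L = 0, M = 0, N = 4*sqrt(65)/13.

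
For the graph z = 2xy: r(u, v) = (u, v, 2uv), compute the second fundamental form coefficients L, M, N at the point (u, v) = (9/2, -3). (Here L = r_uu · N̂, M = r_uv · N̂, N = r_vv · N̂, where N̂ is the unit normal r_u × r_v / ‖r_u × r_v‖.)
L = 0;  M = sqrt(118)/59;  N = 0

Compute the unit normal N̂(u, v) = (-2*v/sqrt(4*u^2 + 4*v^2 + 1), -2*u/sqrt(4*u^2 + 4*v^2 + 1), 1/sqrt(4*u^2 + 4*v^2 + 1)), and the second partials r_uu, r_uv, r_vv. Take dot products:
  L(u, v) = r_uu · N̂ = 0,
  M(u, v) = r_uv · N̂ = 2/sqrt(4*u^2 + 4*v^2 + 1),
  N(u, v) = r_vv · N̂ = 0.
Evaluating at (u, v) = (9/2, -3):
  L = 0, M = sqrt(118)/59, N = 0.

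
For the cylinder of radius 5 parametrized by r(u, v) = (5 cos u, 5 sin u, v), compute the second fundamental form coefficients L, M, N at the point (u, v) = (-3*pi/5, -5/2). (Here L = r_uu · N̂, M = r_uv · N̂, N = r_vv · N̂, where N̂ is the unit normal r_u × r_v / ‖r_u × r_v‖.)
L = -5;  M = 0;  N = 0

Compute the unit normal N̂(u, v) = (cos(u), sin(u), 0), and the second partials r_uu, r_uv, r_vv. Take dot products:
  L(u, v) = r_uu · N̂ = -5,
  M(u, v) = r_uv · N̂ = 0,
  N(u, v) = r_vv · N̂ = 0.
Evaluating at (u, v) = (-3*pi/5, -5/2):
  L = -5, M = 0, N = 0.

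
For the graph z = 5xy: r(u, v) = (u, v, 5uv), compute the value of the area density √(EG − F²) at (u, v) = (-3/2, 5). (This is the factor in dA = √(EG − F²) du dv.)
√(EG − F²)|_{(-3/2, 5)} = sqrt(2729)/2

E = 25*v^2 + 1, F = 25*u*v, G = 25*u^2 + 1, so EG − F² = 25*u^2 + 25*v^2 + 1. Taking the positive square root: √(EG − F²) = sqrt(25*u^2 + 25*v^2 + 1). At (u, v) = (-3/2, 5): sqrt(2729)/2.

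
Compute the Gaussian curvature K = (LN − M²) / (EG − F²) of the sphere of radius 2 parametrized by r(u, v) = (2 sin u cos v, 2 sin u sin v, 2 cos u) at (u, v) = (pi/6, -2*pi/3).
K = 1/4

Coefficients of the first fundamental form: E = 4, F = 0, G = 4*sin(u)^2.
Coefficients of the second fundamental form: L = -2*sin(u)/Abs(sin(u)), M = 0, N = -2*sin(u)^3/Abs(sin(u)).
Assemble K = (LN − M²)/(EG − F²) = 1/4. At (u, v) = (pi/6, -2*pi/3): K = 1/4.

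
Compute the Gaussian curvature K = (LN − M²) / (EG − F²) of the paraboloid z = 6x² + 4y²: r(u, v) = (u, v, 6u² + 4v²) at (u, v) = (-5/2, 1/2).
K = 96/840889

Coefficients of the first fundamental form: E = 144*u^2 + 1, F = 96*u*v, G = 64*v^2 + 1.
Coefficients of the second fundamental form: L = 12/sqrt(144*u^2 + 64*v^2 + 1), M = 0, N = 8/sqrt(144*u^2 + 64*v^2 + 1).
Assemble K = (LN − M²)/(EG − F²) = 96/(20736*u^4 + 18432*u^2*v^2 + 288*u^2 + 4096*v^4 + 128*v^2 + 1). At (u, v) = (-5/2, 1/2): K = 96/840889.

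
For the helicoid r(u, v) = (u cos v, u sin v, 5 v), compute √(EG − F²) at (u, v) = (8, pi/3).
√(EG − F²)|_{(8, pi/3)} = sqrt(89)

E = 1, F = 0, G = u^2 + 25; EG − F² = u^2 + 25; √(EG − F²) = sqrt(u^2 + 25). At the given point: sqrt(89).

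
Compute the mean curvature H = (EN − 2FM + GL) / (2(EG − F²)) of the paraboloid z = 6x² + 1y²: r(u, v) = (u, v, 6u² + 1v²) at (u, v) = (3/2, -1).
H = 355*sqrt(329)/108241

With E = 144*u^2 + 1, F = 24*u*v, G = 4*v^2 + 1, L = 12/sqrt(144*u^2 + 4*v^2 + 1), M = 0, N = 2/sqrt(144*u^2 + 4*v^2 + 1), assemble
  H = (EN − 2FM + GL) / (2(EG − F²)) = (144*u^2 + 24*v^2 + 7)/(144*u^2 + 4*v^2 + 1)^(3/2).
At (u, v) = (3/2, -1): H = 355*sqrt(329)/108241.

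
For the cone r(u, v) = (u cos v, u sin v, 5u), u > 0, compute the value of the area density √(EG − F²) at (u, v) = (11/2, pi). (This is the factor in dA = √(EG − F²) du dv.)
√(EG − F²)|_{(11/2, pi)} = 11*sqrt(26)/2

E = 26, F = 0, G = u^2, so EG − F² = 26*u^2. Taking the positive square root: √(EG − F²) = sqrt(26)*Abs(u). At (u, v) = (11/2, pi): 11*sqrt(26)/2.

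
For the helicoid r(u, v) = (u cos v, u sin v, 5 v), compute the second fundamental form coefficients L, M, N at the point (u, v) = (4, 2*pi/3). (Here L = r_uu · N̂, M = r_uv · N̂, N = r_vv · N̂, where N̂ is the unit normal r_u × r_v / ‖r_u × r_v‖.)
L = 0;  M = -5*sqrt(41)/41;  N = 0

Compute the unit normal N̂(u, v) = (5*sin(v)/sqrt(u^2 + 25), -5*cos(v)/sqrt(u^2 + 25), u/sqrt(u^2 + 25)), and the second partials r_uu, r_uv, r_vv. Take dot products:
  L(u, v) = r_uu · N̂ = 0,
  M(u, v) = r_uv · N̂ = -5/sqrt(u^2 + 25),
  N(u, v) = r_vv · N̂ = 0.
Evaluating at (u, v) = (4, 2*pi/3):
  L = 0, M = -5*sqrt(41)/41, N = 0.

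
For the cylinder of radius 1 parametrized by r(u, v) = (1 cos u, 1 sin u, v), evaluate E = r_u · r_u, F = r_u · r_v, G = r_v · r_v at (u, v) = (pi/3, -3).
E = 1;  F = 0;  G = 1

Partials: r_u = (-sin(u), cos(u), 0), r_v = (0, 0, 1). As functions of (u, v):
  E = r_u · r_u = 1,
  F = r_u · r_v = 0,
  G = r_v · r_v = 1.
Evaluating at (u, v) = (pi/3, -3): E = 1, F = 0, G = 1.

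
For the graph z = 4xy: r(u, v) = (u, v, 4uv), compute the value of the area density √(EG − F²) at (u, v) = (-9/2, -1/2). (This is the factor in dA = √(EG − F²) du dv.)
√(EG − F²)|_{(-9/2, -1/2)} = sqrt(329)

E = 16*v^2 + 1, F = 16*u*v, G = 16*u^2 + 1, so EG − F² = 16*u^2 + 16*v^2 + 1. Taking the positive square root: √(EG − F²) = sqrt(16*u^2 + 16*v^2 + 1). At (u, v) = (-9/2, -1/2): sqrt(329).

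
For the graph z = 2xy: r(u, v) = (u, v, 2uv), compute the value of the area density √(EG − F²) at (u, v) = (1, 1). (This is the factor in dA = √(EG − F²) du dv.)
√(EG − F²)|_{(1, 1)} = 3

E = 4*v^2 + 1, F = 4*u*v, G = 4*u^2 + 1, so EG − F² = 4*u^2 + 4*v^2 + 1. Taking the positive square root: √(EG − F²) = sqrt(4*u^2 + 4*v^2 + 1). At (u, v) = (1, 1): 3.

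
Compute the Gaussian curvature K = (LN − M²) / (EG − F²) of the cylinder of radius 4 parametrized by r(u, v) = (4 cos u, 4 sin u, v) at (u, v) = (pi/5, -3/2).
K = 0

Coefficients of the first fundamental form: E = 16, F = 0, G = 1.
Coefficients of the second fundamental form: L = -4, M = 0, N = 0.
Assemble K = (LN − M²)/(EG − F²) = 0. At (u, v) = (pi/5, -3/2): K = 0.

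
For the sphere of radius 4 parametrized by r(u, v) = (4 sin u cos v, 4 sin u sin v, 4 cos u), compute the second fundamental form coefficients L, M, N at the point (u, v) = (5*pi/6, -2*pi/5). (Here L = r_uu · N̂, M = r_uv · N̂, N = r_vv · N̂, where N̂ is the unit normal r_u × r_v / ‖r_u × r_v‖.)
L = -4;  M = 0;  N = -1

Compute the unit normal N̂(u, v) = (sin(u)^2*cos(v)/Abs(sin(u)), sin(u)^2*sin(v)/Abs(sin(u)), sin(2*u)/(2*Abs(sin(u)))), and the second partials r_uu, r_uv, r_vv. Take dot products:
  L(u, v) = r_uu · N̂ = -4*sin(u)/Abs(sin(u)),
  M(u, v) = r_uv · N̂ = 0,
  N(u, v) = r_vv · N̂ = -4*sin(u)^3/Abs(sin(u)).
Evaluating at (u, v) = (5*pi/6, -2*pi/5):
  L = -4, M = 0, N = -1.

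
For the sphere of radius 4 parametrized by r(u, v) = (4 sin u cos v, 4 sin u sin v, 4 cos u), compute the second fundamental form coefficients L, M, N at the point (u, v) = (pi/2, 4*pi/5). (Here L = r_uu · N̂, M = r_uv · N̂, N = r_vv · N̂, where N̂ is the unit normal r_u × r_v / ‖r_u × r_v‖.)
L = -4;  M = 0;  N = -4

Compute the unit normal N̂(u, v) = (sin(u)^2*cos(v)/Abs(sin(u)), sin(u)^2*sin(v)/Abs(sin(u)), sin(2*u)/(2*Abs(sin(u)))), and the second partials r_uu, r_uv, r_vv. Take dot products:
  L(u, v) = r_uu · N̂ = -4*sin(u)/Abs(sin(u)),
  M(u, v) = r_uv · N̂ = 0,
  N(u, v) = r_vv · N̂ = -4*sin(u)^3/Abs(sin(u)).
Evaluating at (u, v) = (pi/2, 4*pi/5):
  L = -4, M = 0, N = -4.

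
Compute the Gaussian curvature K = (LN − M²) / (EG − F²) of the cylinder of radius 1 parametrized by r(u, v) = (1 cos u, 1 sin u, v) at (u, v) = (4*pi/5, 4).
K = 0

Coefficients of the first fundamental form: E = 1, F = 0, G = 1.
Coefficients of the second fundamental form: L = -1, M = 0, N = 0.
Assemble K = (LN − M²)/(EG − F²) = 0. At (u, v) = (4*pi/5, 4): K = 0.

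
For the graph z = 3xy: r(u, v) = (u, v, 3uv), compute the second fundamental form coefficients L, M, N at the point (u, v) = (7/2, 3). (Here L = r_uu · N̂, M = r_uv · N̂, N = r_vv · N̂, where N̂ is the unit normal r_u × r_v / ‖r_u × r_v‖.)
L = 0;  M = 6*sqrt(769)/769;  N = 0

Compute the unit normal N̂(u, v) = (-3*v/sqrt(9*u^2 + 9*v^2 + 1), -3*u/sqrt(9*u^2 + 9*v^2 + 1), 1/sqrt(9*u^2 + 9*v^2 + 1)), and the second partials r_uu, r_uv, r_vv. Take dot products:
  L(u, v) = r_uu · N̂ = 0,
  M(u, v) = r_uv · N̂ = 3/sqrt(9*u^2 + 9*v^2 + 1),
  N(u, v) = r_vv · N̂ = 0.
Evaluating at (u, v) = (7/2, 3):
  L = 0, M = 6*sqrt(769)/769, N = 0.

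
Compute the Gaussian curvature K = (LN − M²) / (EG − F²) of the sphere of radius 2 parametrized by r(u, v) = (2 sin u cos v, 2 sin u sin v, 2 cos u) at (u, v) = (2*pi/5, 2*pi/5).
K = 1/4

Coefficients of the first fundamental form: E = 4, F = 0, G = 4*sin(u)^2.
Coefficients of the second fundamental form: L = -2*sin(u)/Abs(sin(u)), M = 0, N = -2*sin(u)^3/Abs(sin(u)).
Assemble K = (LN − M²)/(EG − F²) = 1/4. At (u, v) = (2*pi/5, 2*pi/5): K = 1/4.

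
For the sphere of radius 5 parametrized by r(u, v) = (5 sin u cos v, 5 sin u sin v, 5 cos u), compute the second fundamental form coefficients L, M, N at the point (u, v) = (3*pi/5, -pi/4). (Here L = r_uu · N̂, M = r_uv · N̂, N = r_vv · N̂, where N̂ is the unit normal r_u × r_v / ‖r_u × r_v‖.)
L = -5;  M = 0;  N = -25/8 - 5*sqrt(5)/8

Compute the unit normal N̂(u, v) = (sin(u)^2*cos(v)/Abs(sin(u)), sin(u)^2*sin(v)/Abs(sin(u)), sin(2*u)/(2*Abs(sin(u)))), and the second partials r_uu, r_uv, r_vv. Take dot products:
  L(u, v) = r_uu · N̂ = -5*sin(u)/Abs(sin(u)),
  M(u, v) = r_uv · N̂ = 0,
  N(u, v) = r_vv · N̂ = -5*sin(u)^3/Abs(sin(u)).
Evaluating at (u, v) = (3*pi/5, -pi/4):
  L = -5, M = 0, N = -25/8 - 5*sqrt(5)/8.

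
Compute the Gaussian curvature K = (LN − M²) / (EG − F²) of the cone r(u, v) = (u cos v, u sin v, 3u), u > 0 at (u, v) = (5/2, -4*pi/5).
K = 0

Coefficients of the first fundamental form: E = 10, F = 0, G = u^2.
Coefficients of the second fundamental form: L = 0, M = 0, N = 3*sqrt(10)*u^2/(10*Abs(u)).
Assemble K = (LN − M²)/(EG − F²) = 0. At (u, v) = (5/2, -4*pi/5): K = 0.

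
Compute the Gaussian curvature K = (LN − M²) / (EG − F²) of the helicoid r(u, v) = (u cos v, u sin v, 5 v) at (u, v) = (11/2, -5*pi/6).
K = -400/48841

Coefficients of the first fundamental form: E = 1, F = 0, G = u^2 + 25.
Coefficients of the second fundamental form: L = 0, M = -5/sqrt(u^2 + 25), N = 0.
Assemble K = (LN − M²)/(EG − F²) = -25/(u^2 + 25)^2. At (u, v) = (11/2, -5*pi/6): K = -400/48841.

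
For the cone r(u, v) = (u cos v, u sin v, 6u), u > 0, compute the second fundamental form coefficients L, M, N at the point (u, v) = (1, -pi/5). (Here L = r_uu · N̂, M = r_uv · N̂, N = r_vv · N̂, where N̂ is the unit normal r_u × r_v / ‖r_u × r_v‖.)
L = 0;  M = 0;  N = 6*sqrt(37)/37

Compute the unit normal N̂(u, v) = (-6*sqrt(37)*u*cos(v)/(37*Abs(u)), -6*sqrt(37)*u*sin(v)/(37*Abs(u)), sqrt(37)*u/(37*Abs(u))), and the second partials r_uu, r_uv, r_vv. Take dot products:
  L(u, v) = r_uu · N̂ = 0,
  M(u, v) = r_uv · N̂ = 0,
  N(u, v) = r_vv · N̂ = 6*sqrt(37)*u^2/(37*Abs(u)).
Evaluating at (u, v) = (1, -pi/5):
  L = 0, M = 0, N = 6*sqrt(37)/37.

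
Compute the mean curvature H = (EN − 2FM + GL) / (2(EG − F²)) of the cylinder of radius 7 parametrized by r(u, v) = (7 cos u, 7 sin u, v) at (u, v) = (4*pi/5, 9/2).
H = -1/14

With E = 49, F = 0, G = 1, L = -7, M = 0, N = 0, assemble
  H = (EN − 2FM + GL) / (2(EG − F²)) = -1/14.
At (u, v) = (4*pi/5, 9/2): H = -1/14.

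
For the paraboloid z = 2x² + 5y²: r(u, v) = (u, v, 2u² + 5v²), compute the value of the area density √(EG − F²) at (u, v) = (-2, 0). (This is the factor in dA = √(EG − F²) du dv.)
√(EG − F²)|_{(-2, 0)} = sqrt(65)

E = 16*u^2 + 1, F = 40*u*v, G = 100*v^2 + 1, so EG − F² = 16*u^2 + 100*v^2 + 1. Taking the positive square root: √(EG − F²) = sqrt(16*u^2 + 100*v^2 + 1). At (u, v) = (-2, 0): sqrt(65).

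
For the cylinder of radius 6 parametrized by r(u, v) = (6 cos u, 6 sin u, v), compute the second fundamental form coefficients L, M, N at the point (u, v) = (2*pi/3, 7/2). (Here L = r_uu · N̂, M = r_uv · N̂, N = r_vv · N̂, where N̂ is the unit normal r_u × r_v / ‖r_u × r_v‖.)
L = -6;  M = 0;  N = 0

Compute the unit normal N̂(u, v) = (cos(u), sin(u), 0), and the second partials r_uu, r_uv, r_vv. Take dot products:
  L(u, v) = r_uu · N̂ = -6,
  M(u, v) = r_uv · N̂ = 0,
  N(u, v) = r_vv · N̂ = 0.
Evaluating at (u, v) = (2*pi/3, 7/2):
  L = -6, M = 0, N = 0.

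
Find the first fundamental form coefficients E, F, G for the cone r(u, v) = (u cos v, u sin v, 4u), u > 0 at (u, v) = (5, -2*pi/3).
E = 17;  F = 0;  G = 25

Partials: r_u = (cos(v), sin(v), 4), r_v = (-u*sin(v), u*cos(v), 0). As functions of (u, v):
  E = r_u · r_u = 17,
  F = r_u · r_v = 0,
  G = r_v · r_v = u^2.
Evaluating at (u, v) = (5, -2*pi/3): E = 17, F = 0, G = 25.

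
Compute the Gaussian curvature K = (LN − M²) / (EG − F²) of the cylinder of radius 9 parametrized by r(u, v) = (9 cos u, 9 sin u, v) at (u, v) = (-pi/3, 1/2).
K = 0

Coefficients of the first fundamental form: E = 81, F = 0, G = 1.
Coefficients of the second fundamental form: L = -9, M = 0, N = 0.
Assemble K = (LN − M²)/(EG − F²) = 0. At (u, v) = (-pi/3, 1/2): K = 0.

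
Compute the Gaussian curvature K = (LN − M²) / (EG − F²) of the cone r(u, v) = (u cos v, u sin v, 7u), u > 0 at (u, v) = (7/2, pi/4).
K = 0

Coefficients of the first fundamental form: E = 50, F = 0, G = u^2.
Coefficients of the second fundamental form: L = 0, M = 0, N = 7*sqrt(2)*u^2/(10*Abs(u)).
Assemble K = (LN − M²)/(EG − F²) = 0. At (u, v) = (7/2, pi/4): K = 0.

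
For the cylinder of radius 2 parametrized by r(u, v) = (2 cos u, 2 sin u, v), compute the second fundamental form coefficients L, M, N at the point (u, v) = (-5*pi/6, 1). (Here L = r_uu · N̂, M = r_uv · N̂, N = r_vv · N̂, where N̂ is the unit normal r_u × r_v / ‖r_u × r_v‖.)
L = -2;  M = 0;  N = 0

Compute the unit normal N̂(u, v) = (cos(u), sin(u), 0), and the second partials r_uu, r_uv, r_vv. Take dot products:
  L(u, v) = r_uu · N̂ = -2,
  M(u, v) = r_uv · N̂ = 0,
  N(u, v) = r_vv · N̂ = 0.
Evaluating at (u, v) = (-5*pi/6, 1):
  L = -2, M = 0, N = 0.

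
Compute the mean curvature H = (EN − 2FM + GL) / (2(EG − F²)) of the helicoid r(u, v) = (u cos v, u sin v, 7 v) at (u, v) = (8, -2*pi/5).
H = 0

With E = 1, F = 0, G = u^2 + 49, L = 0, M = -7/sqrt(u^2 + 49), N = 0, assemble
  H = (EN − 2FM + GL) / (2(EG − F²)) = 0.
At (u, v) = (8, -2*pi/5): H = 0.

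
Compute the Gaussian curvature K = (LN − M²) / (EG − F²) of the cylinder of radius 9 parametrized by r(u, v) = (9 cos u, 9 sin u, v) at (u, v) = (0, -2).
K = 0

Coefficients of the first fundamental form: E = 81, F = 0, G = 1.
Coefficients of the second fundamental form: L = -9, M = 0, N = 0.
Assemble K = (LN − M²)/(EG − F²) = 0. At (u, v) = (0, -2): K = 0.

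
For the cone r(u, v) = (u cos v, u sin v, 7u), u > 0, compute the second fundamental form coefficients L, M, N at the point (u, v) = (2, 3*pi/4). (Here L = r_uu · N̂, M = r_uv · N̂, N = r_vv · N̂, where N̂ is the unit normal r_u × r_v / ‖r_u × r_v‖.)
L = 0;  M = 0;  N = 7*sqrt(2)/5

Compute the unit normal N̂(u, v) = (-7*sqrt(2)*u*cos(v)/(10*Abs(u)), -7*sqrt(2)*u*sin(v)/(10*Abs(u)), sqrt(2)*u/(10*Abs(u))), and the second partials r_uu, r_uv, r_vv. Take dot products:
  L(u, v) = r_uu · N̂ = 0,
  M(u, v) = r_uv · N̂ = 0,
  N(u, v) = r_vv · N̂ = 7*sqrt(2)*u^2/(10*Abs(u)).
Evaluating at (u, v) = (2, 3*pi/4):
  L = 0, M = 0, N = 7*sqrt(2)/5.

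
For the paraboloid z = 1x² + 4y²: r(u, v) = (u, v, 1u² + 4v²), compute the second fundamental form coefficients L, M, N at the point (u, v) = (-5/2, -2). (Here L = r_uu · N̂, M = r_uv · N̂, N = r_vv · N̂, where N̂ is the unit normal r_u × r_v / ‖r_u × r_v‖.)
L = sqrt(282)/141;  M = 0;  N = 4*sqrt(282)/141

Compute the unit normal N̂(u, v) = (-2*u/sqrt(4*u^2 + 64*v^2 + 1), -8*v/sqrt(4*u^2 + 64*v^2 + 1), 1/sqrt(4*u^2 + 64*v^2 + 1)), and the second partials r_uu, r_uv, r_vv. Take dot products:
  L(u, v) = r_uu · N̂ = 2/sqrt(4*u^2 + 64*v^2 + 1),
  M(u, v) = r_uv · N̂ = 0,
  N(u, v) = r_vv · N̂ = 8/sqrt(4*u^2 + 64*v^2 + 1).
Evaluating at (u, v) = (-5/2, -2):
  L = sqrt(282)/141, M = 0, N = 4*sqrt(282)/141.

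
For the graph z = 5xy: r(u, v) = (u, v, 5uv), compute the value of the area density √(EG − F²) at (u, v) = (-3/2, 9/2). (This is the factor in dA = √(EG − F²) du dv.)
√(EG − F²)|_{(-3/2, 9/2)} = 7*sqrt(46)/2

E = 25*v^2 + 1, F = 25*u*v, G = 25*u^2 + 1, so EG − F² = 25*u^2 + 25*v^2 + 1. Taking the positive square root: √(EG − F²) = sqrt(25*u^2 + 25*v^2 + 1). At (u, v) = (-3/2, 9/2): 7*sqrt(46)/2.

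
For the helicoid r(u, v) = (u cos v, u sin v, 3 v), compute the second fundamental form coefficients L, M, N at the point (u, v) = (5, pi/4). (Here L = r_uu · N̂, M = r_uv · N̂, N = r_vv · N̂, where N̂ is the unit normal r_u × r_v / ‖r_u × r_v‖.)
L = 0;  M = -3*sqrt(34)/34;  N = 0

Compute the unit normal N̂(u, v) = (3*sin(v)/sqrt(u^2 + 9), -3*cos(v)/sqrt(u^2 + 9), u/sqrt(u^2 + 9)), and the second partials r_uu, r_uv, r_vv. Take dot products:
  L(u, v) = r_uu · N̂ = 0,
  M(u, v) = r_uv · N̂ = -3/sqrt(u^2 + 9),
  N(u, v) = r_vv · N̂ = 0.
Evaluating at (u, v) = (5, pi/4):
  L = 0, M = -3*sqrt(34)/34, N = 0.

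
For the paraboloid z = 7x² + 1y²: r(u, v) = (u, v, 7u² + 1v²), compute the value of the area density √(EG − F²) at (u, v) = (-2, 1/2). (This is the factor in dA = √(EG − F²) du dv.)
√(EG − F²)|_{(-2, 1/2)} = sqrt(786)

E = 196*u^2 + 1, F = 28*u*v, G = 4*v^2 + 1, so EG − F² = 196*u^2 + 4*v^2 + 1. Taking the positive square root: √(EG − F²) = sqrt(196*u^2 + 4*v^2 + 1). At (u, v) = (-2, 1/2): sqrt(786).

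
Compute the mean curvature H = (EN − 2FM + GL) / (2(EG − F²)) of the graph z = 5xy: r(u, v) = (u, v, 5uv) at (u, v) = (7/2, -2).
H = 7000*sqrt(181)/884547

With E = 25*v^2 + 1, F = 25*u*v, G = 25*u^2 + 1, L = 0, M = 5/sqrt(25*u^2 + 25*v^2 + 1), N = 0, assemble
  H = (EN − 2FM + GL) / (2(EG − F²)) = -125*u*v/(25*u^2 + 25*v^2 + 1)^(3/2).
At (u, v) = (7/2, -2): H = 7000*sqrt(181)/884547.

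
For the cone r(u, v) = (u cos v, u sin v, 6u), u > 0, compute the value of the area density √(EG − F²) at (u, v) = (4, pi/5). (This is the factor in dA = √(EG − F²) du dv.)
√(EG − F²)|_{(4, pi/5)} = 4*sqrt(37)

E = 37, F = 0, G = u^2, so EG − F² = 37*u^2. Taking the positive square root: √(EG − F²) = sqrt(37)*Abs(u). At (u, v) = (4, pi/5): 4*sqrt(37).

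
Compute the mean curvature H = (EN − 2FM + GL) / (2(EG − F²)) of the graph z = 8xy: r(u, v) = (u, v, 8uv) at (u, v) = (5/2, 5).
H = -6400*sqrt(2001)/4004001

With E = 64*v^2 + 1, F = 64*u*v, G = 64*u^2 + 1, L = 0, M = 8/sqrt(64*u^2 + 64*v^2 + 1), N = 0, assemble
  H = (EN − 2FM + GL) / (2(EG − F²)) = -512*u*v/(64*u^2 + 64*v^2 + 1)^(3/2).
At (u, v) = (5/2, 5): H = -6400*sqrt(2001)/4004001.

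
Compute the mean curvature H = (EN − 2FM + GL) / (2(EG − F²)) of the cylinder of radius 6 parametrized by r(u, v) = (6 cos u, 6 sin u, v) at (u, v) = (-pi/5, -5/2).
H = -1/12

With E = 36, F = 0, G = 1, L = -6, M = 0, N = 0, assemble
  H = (EN − 2FM + GL) / (2(EG − F²)) = -1/12.
At (u, v) = (-pi/5, -5/2): H = -1/12.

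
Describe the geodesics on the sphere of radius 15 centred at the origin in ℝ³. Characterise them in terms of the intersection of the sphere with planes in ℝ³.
Geodesics on the sphere of radius 15 are great circles — circles of radius 15 obtained as the intersection of the sphere with planes through the origin (the centre of the sphere).

A curve α(t) of nonzero constant speed on the sphere of radius 15 is a geodesic iff its acceleration α̈ is everywhere normal to the surface, i.e. parallel to the radial vector α(t). Then d/dt(α × α̇) = α̇ × α̇ + α × α̈ = 0, so α × α̇ is a constant vector n ≠ 0 and α(t) · n = 0 for all t: α lies in the plane through the origin with normal n. The intersection of that plane with the sphere is a circle of radius 15 (a great circle). Conversely, a great circle traversed at constant speed has centripetal acceleration pointing at the origin, hence normal to the sphere, so every great circle is a geodesic.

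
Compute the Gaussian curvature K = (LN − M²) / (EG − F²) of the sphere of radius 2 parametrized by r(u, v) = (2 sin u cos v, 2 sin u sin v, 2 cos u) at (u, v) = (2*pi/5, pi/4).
K = 1/4

Coefficients of the first fundamental form: E = 4, F = 0, G = 4*sin(u)^2.
Coefficients of the second fundamental form: L = -2*sin(u)/Abs(sin(u)), M = 0, N = -2*sin(u)^3/Abs(sin(u)).
Assemble K = (LN − M²)/(EG − F²) = 1/4. At (u, v) = (2*pi/5, pi/4): K = 1/4.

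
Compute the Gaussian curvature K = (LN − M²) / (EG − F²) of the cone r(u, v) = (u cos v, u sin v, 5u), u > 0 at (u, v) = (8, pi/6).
K = 0

Coefficients of the first fundamental form: E = 26, F = 0, G = u^2.
Coefficients of the second fundamental form: L = 0, M = 0, N = 5*sqrt(26)*u^2/(26*Abs(u)).
Assemble K = (LN − M²)/(EG − F²) = 0. At (u, v) = (8, pi/6): K = 0.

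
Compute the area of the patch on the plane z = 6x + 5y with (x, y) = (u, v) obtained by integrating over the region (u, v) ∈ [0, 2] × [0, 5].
Area = 10*sqrt(62)

Area = ∫∫ √(EG − F²) du dv with √(EG − F²) = sqrt(62). Integrating over [0, 2] × [0, 5] gives 10*sqrt(62).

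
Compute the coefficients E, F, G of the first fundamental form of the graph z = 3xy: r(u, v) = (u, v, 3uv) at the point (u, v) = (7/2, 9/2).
E = 733/4;  F = 567/4;  G = 445/4

Partials: r_u = (1, 0, 3*v), r_v = (0, 1, 3*u). As functions of (u, v):
  E = r_u · r_u = 9*v^2 + 1,
  F = r_u · r_v = 9*u*v,
  G = r_v · r_v = 9*u^2 + 1.
Evaluating at (u, v) = (7/2, 9/2): E = 733/4, F = 567/4, G = 445/4.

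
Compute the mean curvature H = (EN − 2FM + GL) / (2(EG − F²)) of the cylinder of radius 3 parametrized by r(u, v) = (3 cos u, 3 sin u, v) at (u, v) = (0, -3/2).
H = -1/6

With E = 9, F = 0, G = 1, L = -3, M = 0, N = 0, assemble
  H = (EN − 2FM + GL) / (2(EG − F²)) = -1/6.
At (u, v) = (0, -3/2): H = -1/6.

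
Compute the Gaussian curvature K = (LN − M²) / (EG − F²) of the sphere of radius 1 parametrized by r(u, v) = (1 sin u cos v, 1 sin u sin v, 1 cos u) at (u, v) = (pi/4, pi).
K = 1

Coefficients of the first fundamental form: E = 1, F = 0, G = sin(u)^2.
Coefficients of the second fundamental form: L = -sin(u)/Abs(sin(u)), M = 0, N = -sin(u)^3/Abs(sin(u)).
Assemble K = (LN − M²)/(EG − F²) = 1. At (u, v) = (pi/4, pi): K = 1.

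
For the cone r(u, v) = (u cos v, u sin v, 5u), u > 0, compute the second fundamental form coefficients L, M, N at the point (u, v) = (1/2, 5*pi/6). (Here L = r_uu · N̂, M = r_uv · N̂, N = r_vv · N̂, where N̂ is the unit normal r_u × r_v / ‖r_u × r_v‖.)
L = 0;  M = 0;  N = 5*sqrt(26)/52

Compute the unit normal N̂(u, v) = (-5*sqrt(26)*u*cos(v)/(26*Abs(u)), -5*sqrt(26)*u*sin(v)/(26*Abs(u)), sqrt(26)*u/(26*Abs(u))), and the second partials r_uu, r_uv, r_vv. Take dot products:
  L(u, v) = r_uu · N̂ = 0,
  M(u, v) = r_uv · N̂ = 0,
  N(u, v) = r_vv · N̂ = 5*sqrt(26)*u^2/(26*Abs(u)).
Evaluating at (u, v) = (1/2, 5*pi/6):
  L = 0, M = 0, N = 5*sqrt(26)/52.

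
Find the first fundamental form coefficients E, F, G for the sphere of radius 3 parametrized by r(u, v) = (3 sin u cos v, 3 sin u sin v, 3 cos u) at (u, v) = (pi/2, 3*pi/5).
E = 9;  F = 0;  G = 9

Partials: r_u = (3*cos(u)*cos(v), 3*sin(v)*cos(u), -3*sin(u)), r_v = (-3*sin(u)*sin(v), 3*sin(u)*cos(v), 0). As functions of (u, v):
  E = r_u · r_u = 9,
  F = r_u · r_v = 0,
  G = r_v · r_v = 9*sin(u)^2.
Evaluating at (u, v) = (pi/2, 3*pi/5): E = 9, F = 0, G = 9.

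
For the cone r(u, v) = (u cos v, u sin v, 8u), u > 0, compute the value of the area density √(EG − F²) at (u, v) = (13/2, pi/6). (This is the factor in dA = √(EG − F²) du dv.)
√(EG − F²)|_{(13/2, pi/6)} = 13*sqrt(65)/2

E = 65, F = 0, G = u^2, so EG − F² = 65*u^2. Taking the positive square root: √(EG − F²) = sqrt(65)*Abs(u). At (u, v) = (13/2, pi/6): 13*sqrt(65)/2.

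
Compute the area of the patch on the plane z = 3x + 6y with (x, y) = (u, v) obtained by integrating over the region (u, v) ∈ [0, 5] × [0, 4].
Area = 20*sqrt(46)

Area = ∫∫ √(EG − F²) du dv with √(EG − F²) = sqrt(46). Integrating over [0, 5] × [0, 4] gives 20*sqrt(46).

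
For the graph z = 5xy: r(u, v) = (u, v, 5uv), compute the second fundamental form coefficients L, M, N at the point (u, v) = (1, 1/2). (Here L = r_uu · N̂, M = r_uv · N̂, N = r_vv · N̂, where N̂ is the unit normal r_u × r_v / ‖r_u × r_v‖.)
L = 0;  M = 10*sqrt(129)/129;  N = 0

Compute the unit normal N̂(u, v) = (-5*v/sqrt(25*u^2 + 25*v^2 + 1), -5*u/sqrt(25*u^2 + 25*v^2 + 1), 1/sqrt(25*u^2 + 25*v^2 + 1)), and the second partials r_uu, r_uv, r_vv. Take dot products:
  L(u, v) = r_uu · N̂ = 0,
  M(u, v) = r_uv · N̂ = 5/sqrt(25*u^2 + 25*v^2 + 1),
  N(u, v) = r_vv · N̂ = 0.
Evaluating at (u, v) = (1, 1/2):
  L = 0, M = 10*sqrt(129)/129, N = 0.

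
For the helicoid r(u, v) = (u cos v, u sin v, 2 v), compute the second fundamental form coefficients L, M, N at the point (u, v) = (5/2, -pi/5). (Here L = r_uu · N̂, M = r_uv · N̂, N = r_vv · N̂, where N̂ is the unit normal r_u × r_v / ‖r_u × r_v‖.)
L = 0;  M = -4*sqrt(41)/41;  N = 0

Compute the unit normal N̂(u, v) = (2*sin(v)/sqrt(u^2 + 4), -2*cos(v)/sqrt(u^2 + 4), u/sqrt(u^2 + 4)), and the second partials r_uu, r_uv, r_vv. Take dot products:
  L(u, v) = r_uu · N̂ = 0,
  M(u, v) = r_uv · N̂ = -2/sqrt(u^2 + 4),
  N(u, v) = r_vv · N̂ = 0.
Evaluating at (u, v) = (5/2, -pi/5):
  L = 0, M = -4*sqrt(41)/41, N = 0.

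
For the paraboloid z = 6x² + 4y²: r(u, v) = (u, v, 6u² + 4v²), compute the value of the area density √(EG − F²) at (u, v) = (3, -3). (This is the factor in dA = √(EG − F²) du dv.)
√(EG − F²)|_{(3, -3)} = sqrt(1873)

E = 144*u^2 + 1, F = 96*u*v, G = 64*v^2 + 1, so EG − F² = 144*u^2 + 64*v^2 + 1. Taking the positive square root: √(EG − F²) = sqrt(144*u^2 + 64*v^2 + 1). At (u, v) = (3, -3): sqrt(1873).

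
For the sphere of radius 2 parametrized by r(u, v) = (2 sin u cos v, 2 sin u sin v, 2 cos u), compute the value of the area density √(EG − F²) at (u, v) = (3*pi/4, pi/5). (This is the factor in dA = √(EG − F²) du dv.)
√(EG − F²)|_{(3*pi/4, pi/5)} = 2*sqrt(2)

E = 4, F = 0, G = 4*sin(u)^2, so EG − F² = 16*sin(u)^2. Taking the positive square root: √(EG − F²) = 4*Abs(sin(u)). At (u, v) = (3*pi/4, pi/5): 2*sqrt(2).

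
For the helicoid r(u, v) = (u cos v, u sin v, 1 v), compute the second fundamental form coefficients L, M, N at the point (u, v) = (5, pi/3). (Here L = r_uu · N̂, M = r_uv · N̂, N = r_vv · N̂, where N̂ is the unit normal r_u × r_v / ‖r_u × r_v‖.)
L = 0;  M = -sqrt(26)/26;  N = 0

Compute the unit normal N̂(u, v) = (sin(v)/sqrt(u^2 + 1), -cos(v)/sqrt(u^2 + 1), u/sqrt(u^2 + 1)), and the second partials r_uu, r_uv, r_vv. Take dot products:
  L(u, v) = r_uu · N̂ = 0,
  M(u, v) = r_uv · N̂ = -1/sqrt(u^2 + 1),
  N(u, v) = r_vv · N̂ = 0.
Evaluating at (u, v) = (5, pi/3):
  L = 0, M = -sqrt(26)/26, N = 0.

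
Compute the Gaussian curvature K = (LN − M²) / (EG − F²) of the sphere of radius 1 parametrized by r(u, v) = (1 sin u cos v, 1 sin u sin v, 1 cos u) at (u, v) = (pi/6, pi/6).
K = 1

Coefficients of the first fundamental form: E = 1, F = 0, G = sin(u)^2.
Coefficients of the second fundamental form: L = -sin(u)/Abs(sin(u)), M = 0, N = -sin(u)^3/Abs(sin(u)).
Assemble K = (LN − M²)/(EG − F²) = 1. At (u, v) = (pi/6, pi/6): K = 1.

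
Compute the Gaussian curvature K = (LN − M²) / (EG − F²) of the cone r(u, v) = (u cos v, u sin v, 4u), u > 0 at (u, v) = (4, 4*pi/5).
K = 0

Coefficients of the first fundamental form: E = 17, F = 0, G = u^2.
Coefficients of the second fundamental form: L = 0, M = 0, N = 4*sqrt(17)*u^2/(17*Abs(u)).
Assemble K = (LN − M²)/(EG − F²) = 0. At (u, v) = (4, 4*pi/5): K = 0.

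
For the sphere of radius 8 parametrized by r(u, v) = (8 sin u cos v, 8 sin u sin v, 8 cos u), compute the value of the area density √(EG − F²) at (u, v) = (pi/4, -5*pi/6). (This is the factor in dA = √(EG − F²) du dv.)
√(EG − F²)|_{(pi/4, -5*pi/6)} = 32*sqrt(2)

E = 64, F = 0, G = 64*sin(u)^2, so EG − F² = 4096*sin(u)^2. Taking the positive square root: √(EG − F²) = 64*Abs(sin(u)). At (u, v) = (pi/4, -5*pi/6): 32*sqrt(2).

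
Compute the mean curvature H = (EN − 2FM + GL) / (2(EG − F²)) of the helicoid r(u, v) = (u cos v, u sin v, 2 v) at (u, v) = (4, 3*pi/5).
H = 0

With E = 1, F = 0, G = u^2 + 4, L = 0, M = -2/sqrt(u^2 + 4), N = 0, assemble
  H = (EN − 2FM + GL) / (2(EG − F²)) = 0.
At (u, v) = (4, 3*pi/5): H = 0.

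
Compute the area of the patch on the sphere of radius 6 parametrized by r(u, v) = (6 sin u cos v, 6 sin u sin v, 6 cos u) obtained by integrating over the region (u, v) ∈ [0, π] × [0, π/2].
Area = 36*pi

Area = ∫∫ √(EG − F²) du dv with √(EG − F²) = 36*Abs(sin(u)). Integrating over [0, π] × [0, π/2] gives 36*pi.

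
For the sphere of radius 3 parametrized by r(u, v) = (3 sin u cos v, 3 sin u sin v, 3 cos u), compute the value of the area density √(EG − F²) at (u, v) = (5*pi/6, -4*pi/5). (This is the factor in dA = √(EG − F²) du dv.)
√(EG − F²)|_{(5*pi/6, -4*pi/5)} = 9/2

E = 9, F = 0, G = 9*sin(u)^2, so EG − F² = 81*sin(u)^2. Taking the positive square root: √(EG − F²) = 9*Abs(sin(u)). At (u, v) = (5*pi/6, -4*pi/5): 9/2.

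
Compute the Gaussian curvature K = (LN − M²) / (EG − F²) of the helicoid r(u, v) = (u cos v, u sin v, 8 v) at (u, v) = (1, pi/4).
K = -64/4225

Coefficients of the first fundamental form: E = 1, F = 0, G = u^2 + 64.
Coefficients of the second fundamental form: L = 0, M = -8/sqrt(u^2 + 64), N = 0.
Assemble K = (LN − M²)/(EG − F²) = -64/(u^2 + 64)^2. At (u, v) = (1, pi/4): K = -64/4225.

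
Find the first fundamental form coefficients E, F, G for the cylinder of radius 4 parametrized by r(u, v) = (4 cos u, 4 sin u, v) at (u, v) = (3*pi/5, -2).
E = 16;  F = 0;  G = 1

Partials: r_u = (-4*sin(u), 4*cos(u), 0), r_v = (0, 0, 1). As functions of (u, v):
  E = r_u · r_u = 16,
  F = r_u · r_v = 0,
  G = r_v · r_v = 1.
Evaluating at (u, v) = (3*pi/5, -2): E = 16, F = 0, G = 1.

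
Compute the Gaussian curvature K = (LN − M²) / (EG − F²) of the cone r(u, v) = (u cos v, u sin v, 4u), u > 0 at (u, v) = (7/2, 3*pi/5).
K = 0

Coefficients of the first fundamental form: E = 17, F = 0, G = u^2.
Coefficients of the second fundamental form: L = 0, M = 0, N = 4*sqrt(17)*u^2/(17*Abs(u)).
Assemble K = (LN − M²)/(EG − F²) = 0. At (u, v) = (7/2, 3*pi/5): K = 0.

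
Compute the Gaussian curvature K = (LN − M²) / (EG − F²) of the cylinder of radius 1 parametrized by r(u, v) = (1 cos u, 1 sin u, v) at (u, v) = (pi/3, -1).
K = 0

Coefficients of the first fundamental form: E = 1, F = 0, G = 1.
Coefficients of the second fundamental form: L = -1, M = 0, N = 0.
Assemble K = (LN − M²)/(EG − F²) = 0. At (u, v) = (pi/3, -1): K = 0.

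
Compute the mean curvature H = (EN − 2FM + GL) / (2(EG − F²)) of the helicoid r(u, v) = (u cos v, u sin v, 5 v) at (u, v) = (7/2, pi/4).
H = 0

With E = 1, F = 0, G = u^2 + 25, L = 0, M = -5/sqrt(u^2 + 25), N = 0, assemble
  H = (EN − 2FM + GL) / (2(EG − F²)) = 0.
At (u, v) = (7/2, pi/4): H = 0.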